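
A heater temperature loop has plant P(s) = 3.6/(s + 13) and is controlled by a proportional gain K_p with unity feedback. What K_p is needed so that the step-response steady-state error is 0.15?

The loop is type 0, so e_ss(step) = 1/(1 + K_pos) with K_pos = K_p·P(0).
P(0) = 0.2769. Require 1/(1 + K_p·0.2769) = 0.15, so 1 + 0.2769·K_p = 6.667.
K_p = (6.667 − 1)/0.2769 = 20.5.

K_p = 20.5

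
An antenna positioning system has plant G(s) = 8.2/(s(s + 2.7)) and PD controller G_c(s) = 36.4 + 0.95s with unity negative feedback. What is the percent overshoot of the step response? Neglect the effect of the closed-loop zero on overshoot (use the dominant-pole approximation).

36.8%

Forward path: (36.4 + 0.95s)·8.2/(s(s+2.7)). The closed-loop characteristic equation is s² + (2.7 + 8.2·0.95)s + 8.2·36.4 = 0.
That is s² + 10.49s + 298.5 = 0, so ω_n = 17.28 rad/s and ζ = 10.49/(2·17.28) = 0.3036.
%OS = 100·exp(−πζ/√(1−ζ²)) = 36.8%.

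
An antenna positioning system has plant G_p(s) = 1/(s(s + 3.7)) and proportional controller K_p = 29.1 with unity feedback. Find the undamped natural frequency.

ω_n = 5.39 rad/s

With unity feedback the closed-loop characteristic equation is s² + 3.7s + 29.1·1 = s² + 3.7s + 29.1 = 0.
Matching s² + 2ζω_n s + ω_n²: ω_n = √29.1 = 5.394 rad/s and 2ζω_n = 3.7, so ζ = 3.7/(2·5.394) = 0.343.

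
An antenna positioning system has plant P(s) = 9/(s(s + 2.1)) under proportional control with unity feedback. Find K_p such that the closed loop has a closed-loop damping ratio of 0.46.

K_p = 0.579

Closed-loop characteristic equation: s² + 2.1s + K_p·9 = 0.
So ω_n = √(9K_p) and 2ζω_n = 2.1, giving ζ = 2.1/(2√(9K_p)).
Setting ζ = 0.46: √(9K_p) = 2.1/(2·0.46) = 2.283, so K_p = 5.21/9 = 0.579.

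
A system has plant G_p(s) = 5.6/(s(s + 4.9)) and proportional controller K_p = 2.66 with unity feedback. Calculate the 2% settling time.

T_s ≈ 1.63 s

From 1 + K_pG_p(s) = 0: s² + 4.9s + 14.9 = 0 ⇒ ω_n = 3.86, ζ = 0.6348.
2% settling time T_s ≈ 4/(ζω_n) = 4/2.45 = 1.63 s.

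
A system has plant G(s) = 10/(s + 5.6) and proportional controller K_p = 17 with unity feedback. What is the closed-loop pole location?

Closed-loop transfer function: T(s) = K_p·G(s)/(1 + K_p·G(s)) = 170/(s + 5.6 + 170) = 170/(s + 175.6).
The closed-loop pole is at s = −175.6.

s = -175.6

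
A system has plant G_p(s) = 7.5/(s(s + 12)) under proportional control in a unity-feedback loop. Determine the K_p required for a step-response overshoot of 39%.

From %OS = 100·exp(−πζ/√(1−ζ²)) = 39%, ζ = −ln(0.39)/√(π²+ln²(0.39)) = 0.2871.
Characteristic equation s² + 12s + 7.5K_p = 0 gives ζ = 12/(2√(7.5K_p)).
Setting ζ = 0.2871: √(7.5K_p) = 12/(2·0.2871) = 20.9, so K_p = 436.7/7.5 = 58.2.

K_p = 58.2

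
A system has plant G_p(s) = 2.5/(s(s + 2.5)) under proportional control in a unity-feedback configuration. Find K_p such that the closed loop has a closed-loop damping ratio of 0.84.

Closed-loop characteristic equation: s² + 2.5s + K_p·2.5 = 0.
So ω_n = √(2.5K_p) and 2ζω_n = 2.5, giving ζ = 2.5/(2√(2.5K_p)).
Setting ζ = 0.84: √(2.5K_p) = 2.5/(2·0.84) = 1.488, so K_p = 2.214/2.5 = 0.886.

K_p = 0.886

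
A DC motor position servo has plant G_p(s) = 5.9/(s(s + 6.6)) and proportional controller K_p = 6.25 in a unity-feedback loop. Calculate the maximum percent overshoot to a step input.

From 1 + K_pG_p(s) = 0: s² + 6.6s + 36.88 = 0 ⇒ ω_n = 6.072, ζ = 0.5434.
%OS = 100·exp(−πζ/√(1−ζ²)) = 100·exp(−π·0.5434/√0.7047) = 13.1%.

13.1%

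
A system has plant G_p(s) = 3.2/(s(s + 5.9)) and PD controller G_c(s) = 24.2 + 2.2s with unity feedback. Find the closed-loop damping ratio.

Forward path: (24.2 + 2.2s)·3.2/(s(s+5.9)). The closed-loop characteristic equation is s² + (5.9 + 3.2·2.2)s + 3.2·24.2 = 0.
That is s² + 12.94s + 77.44 = 0, so ω_n = 8.8 rad/s and ζ = 12.94/(2·8.8) = 0.7352.

ζ = 0.735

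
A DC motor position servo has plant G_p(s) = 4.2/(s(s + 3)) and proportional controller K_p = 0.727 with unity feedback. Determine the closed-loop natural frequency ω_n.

ω_n = 1.75 rad/s

With unity feedback the closed-loop characteristic equation is s² + 3s + 0.727·4.2 = s² + 3s + 3.053 = 0.
So ω_n² = 3.053 ⇒ ω_n = 1.747 rad/s, and ζ = 3/(2ω_n) = 0.858.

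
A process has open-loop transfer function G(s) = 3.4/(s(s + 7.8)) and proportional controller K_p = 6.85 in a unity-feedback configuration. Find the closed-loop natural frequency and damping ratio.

ω_n = 4.83 rad/s, ζ = 0.808

1 + K_p·G(s) = 0 gives s² + 7.8s + 23.29 = 0.
So ω_n² = 23.29 ⇒ ω_n = 4.826 rad/s, and ζ = 7.8/(2ω_n) = 0.808.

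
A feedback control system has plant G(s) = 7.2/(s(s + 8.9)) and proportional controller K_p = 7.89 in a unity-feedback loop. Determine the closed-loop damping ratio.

ζ = 0.59

The closed-loop denominator is s(s+8.9) + 7.89·7.2 = s² + 8.9s + 56.81.
Matching s² + 2ζω_n s + ω_n²: ω_n = √56.81 = 7.537 rad/s and 2ζω_n = 8.9, so ζ = 8.9/(2·7.537) = 0.59.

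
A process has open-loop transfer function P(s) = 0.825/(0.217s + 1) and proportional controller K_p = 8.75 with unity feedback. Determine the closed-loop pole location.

s = -37.87

Closed loop: T(s) = K_p·P/(1+K_p·P) = 7.219/(0.217s + 1 + 7.219), with pole at s = −(1 + 7.219)/0.217 = −37.87.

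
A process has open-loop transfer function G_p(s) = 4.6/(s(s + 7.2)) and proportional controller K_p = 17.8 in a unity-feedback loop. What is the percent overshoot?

25.6%

From 1 + K_pG_p(s) = 0: s² + 7.2s + 81.88 = 0 ⇒ ω_n = 9.049, ζ = 0.3978.
%OS = 100·exp(−πζ/√(1−ζ²)) = 100·exp(−π·0.3978/√0.8417) = 25.6%.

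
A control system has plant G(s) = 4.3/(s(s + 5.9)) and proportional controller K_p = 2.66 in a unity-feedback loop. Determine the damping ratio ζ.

ζ = 0.872

1 + K_p·G(s) = 0 gives s² + 5.9s + 11.44 = 0.
So ω_n² = 11.44 ⇒ ω_n = 3.382 rad/s, and ζ = 5.9/(2ω_n) = 0.872.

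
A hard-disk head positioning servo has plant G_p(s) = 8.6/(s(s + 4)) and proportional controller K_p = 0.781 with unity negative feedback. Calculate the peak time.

Closed-loop characteristic equation: s² + 4s + 6.717 = 0, so ω_n = 2.592 rad/s and ζ = 4/(2·2.592) = 0.7717.
Damped frequency ω_d = ω_n√(1−ζ²) = 1.648 rad/s, so peak time T_p = π/ω_d = 1.91 s.

T_p = 1.91 s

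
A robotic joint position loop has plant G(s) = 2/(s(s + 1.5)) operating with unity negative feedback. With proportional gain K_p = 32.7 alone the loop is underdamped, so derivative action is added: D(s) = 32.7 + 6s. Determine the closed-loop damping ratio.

ζ = 0.835

Forward path: (32.7 + 6s)·2/(s(s+1.5)). The closed-loop characteristic equation is s² + (1.5 + 2·6)s + 2·32.7 = 0.
That is s² + 13.5s + 65.4 = 0, so ω_n = 8.087 rad/s and ζ = 13.5/(2·8.087) = 0.8347.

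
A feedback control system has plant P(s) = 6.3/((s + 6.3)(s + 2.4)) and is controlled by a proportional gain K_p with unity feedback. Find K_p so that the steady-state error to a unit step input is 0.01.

K_p = 238

Steady-state error for a unit step on this type-0 loop is 1/(1 + K_p·P(0)).
P(0) = 0.4167. Require 1/(1 + K_p·0.4167) = 0.01, so 1 + 0.4167·K_p = 100.
K_p = (100 − 1)/0.4167 = 238.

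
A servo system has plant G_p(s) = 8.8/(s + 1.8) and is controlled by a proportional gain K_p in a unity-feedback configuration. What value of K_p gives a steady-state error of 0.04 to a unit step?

For a type-0 loop with proportional control, e_ss = 1/(1 + K_p·G_p(0)).
G_p(0) = 4.889. Require 1/(1 + K_p·4.889) = 0.04, so 1 + 4.889·K_p = 25.
K_p = (25 − 1)/4.889 = 4.91.

K_p = 4.91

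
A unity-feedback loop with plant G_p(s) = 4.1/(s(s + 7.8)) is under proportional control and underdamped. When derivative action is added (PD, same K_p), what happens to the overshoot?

With PD the characteristic equation becomes s² + (a + K·K_d)s + K·K_p = 0; the damping term grows, ζ rises, overshoot falls.

decrease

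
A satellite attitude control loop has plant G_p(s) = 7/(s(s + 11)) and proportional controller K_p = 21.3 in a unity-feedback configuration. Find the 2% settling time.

The closed-loop denominator s² + 11s + 149.1 gives ω_n = √149.1 = 12.21 and ζ = 11/(2ω_n) = 0.4504.
2% settling time T_s ≈ 4/(ζω_n) = 4/5.5 = 0.727 s.

T_s ≈ 0.727 s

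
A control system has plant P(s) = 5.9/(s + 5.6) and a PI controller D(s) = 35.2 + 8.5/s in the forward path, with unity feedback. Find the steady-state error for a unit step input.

0

The open loop D(s)P(s) has a pole at the origin (type 1), so the static position error constant is infinite and e_ss = 1/(1+∞) = 0.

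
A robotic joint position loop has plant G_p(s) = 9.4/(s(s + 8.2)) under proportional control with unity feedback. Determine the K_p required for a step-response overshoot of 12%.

From %OS = 100·exp(−πζ/√(1−ζ²)) = 12%, ζ = −ln(0.12)/√(π²+ln²(0.12)) = 0.5594.
Characteristic equation s² + 8.2s + 9.4K_p = 0 gives ζ = 8.2/(2√(9.4K_p)).
Setting ζ = 0.5594: √(9.4K_p) = 8.2/(2·0.5594) = 7.329, so K_p = 53.72/9.4 = 5.71.

K_p = 5.71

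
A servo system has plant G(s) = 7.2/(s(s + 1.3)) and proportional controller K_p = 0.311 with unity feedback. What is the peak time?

Closed-loop characteristic equation: s² + 1.3s + 2.239 = 0, so ω_n = 1.496 rad/s and ζ = 1.3/(2·1.496) = 0.4344.
Damped frequency ω_d = ω_n√(1−ζ²) = 1.348 rad/s, so peak time T_p = π/ω_d = 2.33 s.

T_p = 2.33 s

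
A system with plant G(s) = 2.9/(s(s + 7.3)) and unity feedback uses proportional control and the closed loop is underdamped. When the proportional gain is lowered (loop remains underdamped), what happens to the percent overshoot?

ζ = 7.3/(2√(2.9K_p)) rises as K_p falls; higher damping means less overshoot.

decrease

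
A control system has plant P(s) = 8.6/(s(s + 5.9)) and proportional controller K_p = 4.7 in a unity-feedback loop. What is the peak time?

T_p = 0.558 s

From 1 + K_pP(s) = 0: s² + 5.9s + 40.42 = 0 ⇒ ω_n = 6.358, ζ = 0.464.
Damped frequency ω_d = ω_n√(1−ζ²) = 5.632 rad/s, so peak time T_p = π/ω_d = 0.558 s.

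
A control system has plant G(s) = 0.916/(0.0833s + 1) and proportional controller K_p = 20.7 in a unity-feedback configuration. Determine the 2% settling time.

T_s ≈ 0.0167 s

Closed loop: T(s) = K_p·G/(1+K_p·G) = 18.96/(0.0833s + 1 + 18.96), with pole at s = −(1 + 18.96)/0.0833 = −239.6.
τ = 1/239.6 = 0.004173 s, so 2% settling time ≈ 4τ = 0.0167 s.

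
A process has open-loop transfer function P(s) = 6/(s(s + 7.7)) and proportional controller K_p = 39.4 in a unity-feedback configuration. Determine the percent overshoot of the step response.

From 1 + K_pP(s) = 0: s² + 7.7s + 236.4 = 0 ⇒ ω_n = 15.38, ζ = 0.2504.
%OS = 100·exp(−πζ/√(1−ζ²)) = 100·exp(−π·0.2504/√0.9373) = 44.4%.

44.4%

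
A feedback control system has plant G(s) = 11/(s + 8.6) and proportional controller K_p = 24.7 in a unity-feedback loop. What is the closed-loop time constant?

τ = 0.00357 s

Closed-loop transfer function: T(s) = K_p·G(s)/(1 + K_p·G(s)) = 271.7/(s + 8.6 + 271.7) = 271.7/(s + 280.3).
Time constant τ = 1/280.3 = 0.00357 s.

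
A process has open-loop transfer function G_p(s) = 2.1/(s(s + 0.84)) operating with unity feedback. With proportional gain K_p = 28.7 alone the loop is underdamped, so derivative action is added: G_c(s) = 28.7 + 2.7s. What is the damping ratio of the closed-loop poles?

Forward path: (28.7 + 2.7s)·2.1/(s(s+0.84)). The closed-loop characteristic equation is s² + (0.84 + 2.1·2.7)s + 2.1·28.7 = 0.
That is s² + 6.51s + 60.27 = 0, so ω_n = 7.763 rad/s and ζ = 6.51/(2·7.763) = 0.4193.

ζ = 0.419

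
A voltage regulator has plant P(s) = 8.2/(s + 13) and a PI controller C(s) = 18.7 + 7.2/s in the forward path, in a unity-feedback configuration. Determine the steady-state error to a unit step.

0

The open loop C(s)P(s) has a pole at the origin (type 1), so the static position error constant is infinite and e_ss = 1/(1+∞) = 0.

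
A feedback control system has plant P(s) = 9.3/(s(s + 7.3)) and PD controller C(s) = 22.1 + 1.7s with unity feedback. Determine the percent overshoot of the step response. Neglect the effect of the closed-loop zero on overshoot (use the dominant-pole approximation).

Forward path: (22.1 + 1.7s)·9.3/(s(s+7.3)). The closed-loop characteristic equation is s² + (7.3 + 9.3·1.7)s + 9.3·22.1 = 0.
That is s² + 23.11s + 205.5 = 0, so ω_n = 14.34 rad/s and ζ = 23.11/(2·14.34) = 0.806.
%OS = 100·exp(−πζ/√(1−ζ²)) = 1.39%.

1.39%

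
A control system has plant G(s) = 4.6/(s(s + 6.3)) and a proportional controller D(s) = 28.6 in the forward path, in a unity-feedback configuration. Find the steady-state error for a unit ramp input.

The loop has one pole at the origin (type 1). Velocity error constant K_v = lim_{s→0} s·D(s)G(s) = 28.6·4.6/6.3 = 20.88.
Steady-state error to a unit ramp: e_ss = 1/K_v = 0.0479.

0.0479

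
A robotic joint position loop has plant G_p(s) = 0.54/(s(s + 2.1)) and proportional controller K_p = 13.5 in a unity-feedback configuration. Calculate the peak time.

T_p = 1.26 s

From 1 + K_pG_p(s) = 0: s² + 2.1s + 7.29 = 0 ⇒ ω_n = 2.7, ζ = 0.3889.
Damped frequency ω_d = ω_n√(1−ζ²) = 2.487 rad/s, so peak time T_p = π/ω_d = 1.26 s.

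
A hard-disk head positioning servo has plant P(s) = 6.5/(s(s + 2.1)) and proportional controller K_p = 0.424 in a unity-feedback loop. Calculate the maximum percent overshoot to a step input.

7.69%

The closed-loop denominator s² + 2.1s + 2.756 gives ω_n = √2.756 = 1.66 and ζ = 2.1/(2ω_n) = 0.6325.
%OS = 100·exp(−πζ/√(1−ζ²)) = 100·exp(−π·0.6325/√0.6) = 7.69%.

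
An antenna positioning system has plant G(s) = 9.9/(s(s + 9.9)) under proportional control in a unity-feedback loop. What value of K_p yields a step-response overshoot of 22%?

From %OS = 100·exp(−πζ/√(1−ζ²)) = 22%, ζ = −ln(0.22)/√(π²+ln²(0.22)) = 0.4342.
Characteristic equation s² + 9.9s + 9.9K_p = 0 gives ζ = 9.9/(2√(9.9K_p)).
Setting ζ = 0.4342: √(9.9K_p) = 9.9/(2·0.4342) = 11.4, so K_p = 130/9.9 = 13.1.

K_p = 13.1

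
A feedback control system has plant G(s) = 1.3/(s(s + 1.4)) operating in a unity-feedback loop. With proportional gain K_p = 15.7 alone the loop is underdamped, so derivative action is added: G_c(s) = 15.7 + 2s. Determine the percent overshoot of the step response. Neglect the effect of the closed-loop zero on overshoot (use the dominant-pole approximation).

21.2%

Forward path: (15.7 + 2s)·1.3/(s(s+1.4)). The closed-loop characteristic equation is s² + (1.4 + 1.3·2)s + 1.3·15.7 = 0.
That is s² + 4s + 20.41 = 0, so ω_n = 4.518 rad/s and ζ = 4/(2·4.518) = 0.4427.
%OS = 100·exp(−πζ/√(1−ζ²)) = 21.2%.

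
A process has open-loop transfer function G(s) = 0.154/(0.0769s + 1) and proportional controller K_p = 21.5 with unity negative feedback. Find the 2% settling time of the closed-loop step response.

T_s ≈ 0.0714 s

Closed loop: T(s) = K_p·G/(1+K_p·G) = 3.311/(0.0769s + 1 + 3.311), with pole at s = −(1 + 3.311)/0.0769 = −56.06.
τ = 1/56.06 = 0.01784 s, so 2% settling time ≈ 4τ = 0.0714 s.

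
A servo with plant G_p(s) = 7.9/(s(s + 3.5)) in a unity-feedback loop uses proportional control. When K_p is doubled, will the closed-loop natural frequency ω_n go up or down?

ω_n = √(7.9·K_p), which grows with K_p.

increase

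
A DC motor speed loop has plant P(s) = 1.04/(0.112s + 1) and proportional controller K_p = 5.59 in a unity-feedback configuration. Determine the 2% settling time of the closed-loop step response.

Closed loop: T(s) = K_p·P/(1+K_p·P) = 5.814/(0.112s + 1 + 5.814), with pole at s = −(1 + 5.814)/0.112 = −60.84.
τ = 1/60.84 = 0.01644 s, so 2% settling time ≈ 4τ = 0.0658 s.

T_s ≈ 0.0658 s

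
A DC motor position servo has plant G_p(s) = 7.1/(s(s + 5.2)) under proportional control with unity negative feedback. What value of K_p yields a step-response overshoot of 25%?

From %OS = 100·exp(−πζ/√(1−ζ²)) = 25%, ζ = −ln(0.25)/√(π²+ln²(0.25)) = 0.4037.
Characteristic equation s² + 5.2s + 7.1K_p = 0 gives ζ = 5.2/(2√(7.1K_p)).
Setting ζ = 0.4037: √(7.1K_p) = 5.2/(2·0.4037) = 6.44, so K_p = 41.48/7.1 = 5.84.

K_p = 5.84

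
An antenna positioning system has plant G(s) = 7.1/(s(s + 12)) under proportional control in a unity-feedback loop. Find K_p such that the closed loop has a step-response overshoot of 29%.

K_p = 37.7

From %OS = 100·exp(−πζ/√(1−ζ²)) = 29%, ζ = −ln(0.29)/√(π²+ln²(0.29)) = 0.3666.
Characteristic equation s² + 12s + 7.1K_p = 0 gives ζ = 12/(2√(7.1K_p)).
Setting ζ = 0.3666: √(7.1K_p) = 12/(2·0.3666) = 16.37, so K_p = 267.9/7.1 = 37.7.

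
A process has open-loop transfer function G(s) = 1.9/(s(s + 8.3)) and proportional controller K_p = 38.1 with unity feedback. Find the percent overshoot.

From 1 + K_pG(s) = 0: s² + 8.3s + 72.39 = 0 ⇒ ω_n = 8.508, ζ = 0.4878.
%OS = 100·exp(−πζ/√(1−ζ²)) = 100·exp(−π·0.4878/√0.7621) = 17.3%.

17.3%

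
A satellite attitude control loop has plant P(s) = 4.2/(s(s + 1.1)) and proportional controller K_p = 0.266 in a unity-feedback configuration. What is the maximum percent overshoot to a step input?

Closed-loop characteristic equation: s² + 1.1s + 1.117 = 0, so ω_n = 1.057 rad/s and ζ = 1.1/(2·1.057) = 0.5204.
%OS = 100·exp(−πζ/√(1−ζ²)) = 100·exp(−π·0.5204/√0.7292) = 14.7%.

14.7%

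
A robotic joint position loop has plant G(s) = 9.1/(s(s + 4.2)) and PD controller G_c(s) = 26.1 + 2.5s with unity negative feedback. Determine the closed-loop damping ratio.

ζ = 0.874

Forward path: (26.1 + 2.5s)·9.1/(s(s+4.2)). The closed-loop characteristic equation is s² + (4.2 + 9.1·2.5)s + 9.1·26.1 = 0.
That is s² + 26.95s + 237.5 = 0, so ω_n = 15.41 rad/s and ζ = 26.95/(2·15.41) = 0.8744.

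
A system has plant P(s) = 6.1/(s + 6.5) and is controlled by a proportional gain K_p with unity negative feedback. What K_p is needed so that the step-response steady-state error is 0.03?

For a type-0 loop with proportional control, e_ss = 1/(1 + K_p·P(0)).
P(0) = 0.9385. Require 1/(1 + K_p·0.9385) = 0.03, so 1 + 0.9385·K_p = 33.33.
K_p = (33.33 − 1)/0.9385 = 34.5.

K_p = 34.5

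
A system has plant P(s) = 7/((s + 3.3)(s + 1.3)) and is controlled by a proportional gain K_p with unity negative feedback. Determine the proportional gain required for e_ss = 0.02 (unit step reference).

Steady-state error for a unit step on this type-0 loop is 1/(1 + K_p·P(0)).
P(0) = 1.632. Require 1/(1 + K_p·1.632) = 0.02, so 1 + 1.632·K_p = 50.
K_p = (50 − 1)/1.632 = 30.

K_p = 30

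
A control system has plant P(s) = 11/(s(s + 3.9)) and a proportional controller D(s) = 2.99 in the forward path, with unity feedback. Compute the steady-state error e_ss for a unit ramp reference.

The loop has one pole at the origin (type 1). Velocity error constant K_v = lim_{s→0} s·D(s)P(s) = 2.99·11/3.9 = 8.433.
Steady-state error to a unit ramp: e_ss = 1/K_v = 0.119.

0.119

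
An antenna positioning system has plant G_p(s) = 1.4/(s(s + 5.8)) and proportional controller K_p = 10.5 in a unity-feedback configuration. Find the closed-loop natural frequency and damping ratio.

1 + K_p·G_p(s) = 0 gives s² + 5.8s + 14.7 = 0.
Matching s² + 2ζω_n s + ω_n²: ω_n = √14.7 = 3.834 rad/s and 2ζω_n = 5.8, so ζ = 5.8/(2·3.834) = 0.756.

ω_n = 3.83 rad/s, ζ = 0.756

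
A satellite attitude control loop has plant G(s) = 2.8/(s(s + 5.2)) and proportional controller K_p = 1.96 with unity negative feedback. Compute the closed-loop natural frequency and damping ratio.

With unity feedback the closed-loop characteristic equation is s² + 5.2s + 1.96·2.8 = s² + 5.2s + 5.488 = 0.
So ω_n² = 5.488 ⇒ ω_n = 2.343 rad/s, and ζ = 5.2/(2ω_n) = 1.11.

ω_n = 2.34 rad/s, ζ = 1.11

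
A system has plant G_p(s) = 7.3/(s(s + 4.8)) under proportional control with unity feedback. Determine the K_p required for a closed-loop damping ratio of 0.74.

Closed-loop characteristic equation: s² + 4.8s + K_p·7.3 = 0.
So ω_n = √(7.3K_p) and 2ζω_n = 4.8, giving ζ = 4.8/(2√(7.3K_p)).
Setting ζ = 0.74: √(7.3K_p) = 4.8/(2·0.74) = 3.243, so K_p = 10.52/7.3 = 1.44.

K_p = 1.44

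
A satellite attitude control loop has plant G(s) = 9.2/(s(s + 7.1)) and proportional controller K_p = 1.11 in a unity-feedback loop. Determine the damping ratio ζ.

1 + K_p·G(s) = 0 gives s² + 7.1s + 10.21 = 0.
So ω_n² = 10.21 ⇒ ω_n = 3.196 rad/s, and ζ = 7.1/(2ω_n) = 1.11.

ζ = 1.11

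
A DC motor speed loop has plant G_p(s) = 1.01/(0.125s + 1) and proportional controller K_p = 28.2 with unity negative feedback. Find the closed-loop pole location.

Closed loop: T(s) = K_p·G_p/(1+K_p·G_p) = 28.48/(0.125s + 1 + 28.48), with pole at s = −(1 + 28.48)/0.125 = −235.9.

s = -235.9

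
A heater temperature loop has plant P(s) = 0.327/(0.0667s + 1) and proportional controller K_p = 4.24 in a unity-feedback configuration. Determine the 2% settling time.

Closed loop: T(s) = K_p·P/(1+K_p·P) = 1.386/(0.0667s + 1 + 1.386), with pole at s = −(1 + 1.386)/0.0667 = −35.78.
τ = 1/35.78 = 0.02795 s, so 2% settling time ≈ 4τ = 0.112 s.

T_s ≈ 0.112 s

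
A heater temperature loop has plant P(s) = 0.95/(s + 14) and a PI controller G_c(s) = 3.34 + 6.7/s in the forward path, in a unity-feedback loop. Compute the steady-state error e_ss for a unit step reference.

0

The open loop G_c(s)P(s) has a pole at the origin (type 1), so the static position error constant is infinite and e_ss = 1/(1+∞) = 0.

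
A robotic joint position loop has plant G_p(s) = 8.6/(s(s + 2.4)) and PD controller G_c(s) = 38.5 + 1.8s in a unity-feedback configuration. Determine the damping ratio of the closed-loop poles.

Forward path: (38.5 + 1.8s)·8.6/(s(s+2.4)). The closed-loop characteristic equation is s² + (2.4 + 8.6·1.8)s + 8.6·38.5 = 0.
That is s² + 17.88s + 331.1 = 0, so ω_n = 18.2 rad/s and ζ = 17.88/(2·18.2) = 0.4913.

ζ = 0.491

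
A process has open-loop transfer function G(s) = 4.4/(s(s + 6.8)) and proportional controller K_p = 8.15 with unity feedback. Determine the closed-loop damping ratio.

The closed-loop denominator is s(s+6.8) + 8.15·4.4 = s² + 6.8s + 35.86.
So ω_n² = 35.86 ⇒ ω_n = 5.988 rad/s, and ζ = 6.8/(2ω_n) = 0.568.

ζ = 0.568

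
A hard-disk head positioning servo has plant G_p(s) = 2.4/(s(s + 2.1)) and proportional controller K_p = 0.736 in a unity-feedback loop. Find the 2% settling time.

T_s ≈ 3.81 s

Closed-loop characteristic equation: s² + 2.1s + 1.766 = 0, so ω_n = 1.329 rad/s and ζ = 2.1/(2·1.329) = 0.79.
2% settling time T_s ≈ 4/(ζω_n) = 4/1.05 = 3.81 s.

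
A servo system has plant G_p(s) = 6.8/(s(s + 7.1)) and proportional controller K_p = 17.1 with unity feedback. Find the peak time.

T_p = 0.309 s

The closed-loop denominator s² + 7.1s + 116.3 gives ω_n = √116.3 = 10.78 and ζ = 7.1/(2ω_n) = 0.3292.
Damped frequency ω_d = ω_n√(1−ζ²) = 10.18 rad/s, so peak time T_p = π/ω_d = 0.309 s.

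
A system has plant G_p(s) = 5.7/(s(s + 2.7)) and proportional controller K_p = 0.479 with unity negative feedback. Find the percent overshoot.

1.17%

Closed-loop characteristic equation: s² + 2.7s + 2.73 = 0, so ω_n = 1.652 rad/s and ζ = 2.7/(2·1.652) = 0.817.
%OS = 100·exp(−πζ/√(1−ζ²)) = 100·exp(−π·0.817/√0.3325) = 1.17%.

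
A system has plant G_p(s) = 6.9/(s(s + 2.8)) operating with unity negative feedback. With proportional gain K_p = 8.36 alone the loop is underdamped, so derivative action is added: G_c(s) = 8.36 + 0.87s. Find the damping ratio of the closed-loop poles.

Forward path: (8.36 + 0.87s)·6.9/(s(s+2.8)). The closed-loop characteristic equation is s² + (2.8 + 6.9·0.87)s + 6.9·8.36 = 0.
That is s² + 8.803s + 57.68 = 0, so ω_n = 7.595 rad/s and ζ = 8.803/(2·7.595) = 0.5795.

ζ = 0.58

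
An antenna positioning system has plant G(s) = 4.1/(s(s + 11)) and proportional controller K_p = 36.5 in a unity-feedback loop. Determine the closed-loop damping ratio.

The closed-loop denominator is s(s+11) + 36.5·4.1 = s² + 11s + 149.6.
So ω_n² = 149.6 ⇒ ω_n = 12.23 rad/s, and ζ = 11/(2ω_n) = 0.45.

ζ = 0.45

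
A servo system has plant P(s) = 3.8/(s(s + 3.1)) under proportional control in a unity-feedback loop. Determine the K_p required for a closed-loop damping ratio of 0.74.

K_p = 1.15

Closed-loop characteristic equation: s² + 3.1s + K_p·3.8 = 0.
So ω_n = √(3.8K_p) and 2ζω_n = 3.1, giving ζ = 3.1/(2√(3.8K_p)).
Setting ζ = 0.74: √(3.8K_p) = 3.1/(2·0.74) = 2.095, so K_p = 4.387/3.8 = 1.15.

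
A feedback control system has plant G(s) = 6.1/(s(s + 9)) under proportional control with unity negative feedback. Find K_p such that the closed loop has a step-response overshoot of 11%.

From %OS = 100·exp(−πζ/√(1−ζ²)) = 11%, ζ = −ln(0.11)/√(π²+ln²(0.11)) = 0.5749.
Characteristic equation s² + 9s + 6.1K_p = 0 gives ζ = 9/(2√(6.1K_p)).
Setting ζ = 0.5749: √(6.1K_p) = 9/(2·0.5749) = 7.828, so K_p = 61.27/6.1 = 10.

K_p = 10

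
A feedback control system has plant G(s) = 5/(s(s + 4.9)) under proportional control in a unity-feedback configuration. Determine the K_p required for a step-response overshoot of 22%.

From %OS = 100·exp(−πζ/√(1−ζ²)) = 22%, ζ = −ln(0.22)/√(π²+ln²(0.22)) = 0.4342.
Characteristic equation s² + 4.9s + 5K_p = 0 gives ζ = 4.9/(2√(5K_p)).
Setting ζ = 0.4342: √(5K_p) = 4.9/(2·0.4342) = 5.643, so K_p = 31.84/5 = 6.37.

K_p = 6.37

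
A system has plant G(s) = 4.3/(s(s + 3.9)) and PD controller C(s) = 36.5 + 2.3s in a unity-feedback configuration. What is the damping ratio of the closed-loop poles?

ζ = 0.55

Forward path: (36.5 + 2.3s)·4.3/(s(s+3.9)). The closed-loop characteristic equation is s² + (3.9 + 4.3·2.3)s + 4.3·36.5 = 0.
That is s² + 13.79s + 156.9 = 0, so ω_n = 12.53 rad/s and ζ = 13.79/(2·12.53) = 0.5504.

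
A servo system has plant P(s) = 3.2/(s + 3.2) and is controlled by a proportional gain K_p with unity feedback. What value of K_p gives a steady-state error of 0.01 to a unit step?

The loop is type 0, so e_ss(step) = 1/(1 + K_pos) with K_pos = K_p·P(0).
P(0) = 1. Require 1/(1 + K_p·1) = 0.01, so 1 + 1·K_p = 100.
K_p = (100 − 1)/1 = 99.

K_p = 99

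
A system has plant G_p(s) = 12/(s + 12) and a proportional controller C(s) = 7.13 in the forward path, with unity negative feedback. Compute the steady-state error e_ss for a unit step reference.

0.123

The loop is type 0. Static position error constant K_pos = C(0)·G_p(0) = 7.13·1 = 7.13.
Steady-state error to a unit step: e_ss = 1/(1+K_pos) = 1/8.13 = 0.123.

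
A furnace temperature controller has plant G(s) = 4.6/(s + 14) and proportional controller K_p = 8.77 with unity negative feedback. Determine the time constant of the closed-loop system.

Closed-loop transfer function: T(s) = K_p·G(s)/(1 + K_p·G(s)) = 40.34/(s + 14 + 40.34) = 40.34/(s + 54.34).
Time constant τ = 1/54.34 = 0.0184 s.

τ = 0.0184 s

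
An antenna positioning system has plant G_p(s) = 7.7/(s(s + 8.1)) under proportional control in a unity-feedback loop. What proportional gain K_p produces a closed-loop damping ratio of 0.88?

K_p = 2.75

Closed-loop characteristic equation: s² + 8.1s + K_p·7.7 = 0.
So ω_n = √(7.7K_p) and 2ζω_n = 8.1, giving ζ = 8.1/(2√(7.7K_p)).
Setting ζ = 0.88: √(7.7K_p) = 8.1/(2·0.88) = 4.602, so K_p = 21.18/7.7 = 2.75.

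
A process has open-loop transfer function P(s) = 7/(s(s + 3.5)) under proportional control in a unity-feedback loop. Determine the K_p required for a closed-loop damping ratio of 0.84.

Closed-loop characteristic equation: s² + 3.5s + K_p·7 = 0.
So ω_n = √(7K_p) and 2ζω_n = 3.5, giving ζ = 3.5/(2√(7K_p)).
Setting ζ = 0.84: √(7K_p) = 3.5/(2·0.84) = 2.083, so K_p = 4.34/7 = 0.62.

K_p = 0.62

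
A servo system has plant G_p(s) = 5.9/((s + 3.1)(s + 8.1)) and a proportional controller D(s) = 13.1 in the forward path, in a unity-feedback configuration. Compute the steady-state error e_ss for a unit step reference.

0.245

The loop is type 0. Static position error constant K_pos = D(0)·G_p(0) = 13.1·0.235 = 3.078.
Steady-state error to a unit step: e_ss = 1/(1+K_pos) = 1/4.078 = 0.245.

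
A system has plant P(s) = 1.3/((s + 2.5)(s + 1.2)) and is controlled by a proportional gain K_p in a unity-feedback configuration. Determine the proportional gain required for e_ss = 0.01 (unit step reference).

K_p = 228

For a type-0 loop with proportional control, e_ss = 1/(1 + K_p·P(0)).
P(0) = 0.4333. Require 1/(1 + K_p·0.4333) = 0.01, so 1 + 0.4333·K_p = 100.
K_p = (100 − 1)/0.4333 = 228.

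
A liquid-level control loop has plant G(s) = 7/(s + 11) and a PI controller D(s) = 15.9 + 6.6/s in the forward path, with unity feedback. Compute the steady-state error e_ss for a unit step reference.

The open loop D(s)G(s) has a pole at the origin (type 1), so the static position error constant is infinite and e_ss = 1/(1+∞) = 0.

0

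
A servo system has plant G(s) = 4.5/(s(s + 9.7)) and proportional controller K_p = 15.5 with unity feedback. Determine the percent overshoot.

From 1 + K_pG(s) = 0: s² + 9.7s + 69.75 = 0 ⇒ ω_n = 8.352, ζ = 0.5807.
%OS = 100·exp(−πζ/√(1−ζ²)) = 100·exp(−π·0.5807/√0.6628) = 10.6%.

10.6%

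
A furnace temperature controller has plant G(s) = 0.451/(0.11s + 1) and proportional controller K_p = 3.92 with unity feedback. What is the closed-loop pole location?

Closed loop: T(s) = K_p·G/(1+K_p·G) = 1.768/(0.11s + 1 + 1.768), with pole at s = −(1 + 1.768)/0.11 = −25.16.

s = -25.16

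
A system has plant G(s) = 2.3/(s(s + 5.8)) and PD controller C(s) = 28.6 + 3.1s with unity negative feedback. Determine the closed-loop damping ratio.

ζ = 0.797

Forward path: (28.6 + 3.1s)·2.3/(s(s+5.8)). The closed-loop characteristic equation is s² + (5.8 + 2.3·3.1)s + 2.3·28.6 = 0.
That is s² + 12.93s + 65.78 = 0, so ω_n = 8.11 rad/s and ζ = 12.93/(2·8.11) = 0.7971.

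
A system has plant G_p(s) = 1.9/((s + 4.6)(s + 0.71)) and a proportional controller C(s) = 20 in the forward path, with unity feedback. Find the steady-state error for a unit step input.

0.0791

The loop is type 0. Static position error constant K_pos = C(0)·G_p(0) = 20·0.5818 = 11.64.
Steady-state error to a unit step: e_ss = 1/(1+K_pos) = 1/12.64 = 0.0791.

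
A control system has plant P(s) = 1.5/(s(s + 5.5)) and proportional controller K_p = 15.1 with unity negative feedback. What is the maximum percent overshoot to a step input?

The closed-loop denominator s² + 5.5s + 22.65 gives ω_n = √22.65 = 4.759 and ζ = 5.5/(2ω_n) = 0.5778.
%OS = 100·exp(−πζ/√(1−ζ²)) = 100·exp(−π·0.5778/√0.6661) = 10.8%.

10.8%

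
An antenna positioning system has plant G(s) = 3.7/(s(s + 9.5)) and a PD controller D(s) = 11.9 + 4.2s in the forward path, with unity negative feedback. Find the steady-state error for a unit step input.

0

The open loop D(s)G(s) has a pole at the origin (type 1), so the static position error constant is infinite and e_ss = 1/(1+∞) = 0.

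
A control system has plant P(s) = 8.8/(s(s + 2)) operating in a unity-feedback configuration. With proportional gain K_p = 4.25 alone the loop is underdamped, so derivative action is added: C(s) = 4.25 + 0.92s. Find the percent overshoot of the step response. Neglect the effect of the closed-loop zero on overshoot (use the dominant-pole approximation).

1.01%

Forward path: (4.25 + 0.92s)·8.8/(s(s+2)). The closed-loop characteristic equation is s² + (2 + 8.8·0.92)s + 8.8·4.25 = 0.
That is s² + 10.1s + 37.4 = 0, so ω_n = 6.116 rad/s and ζ = 10.1/(2·6.116) = 0.8254.
%OS = 100·exp(−πζ/√(1−ζ²)) = 1.01%.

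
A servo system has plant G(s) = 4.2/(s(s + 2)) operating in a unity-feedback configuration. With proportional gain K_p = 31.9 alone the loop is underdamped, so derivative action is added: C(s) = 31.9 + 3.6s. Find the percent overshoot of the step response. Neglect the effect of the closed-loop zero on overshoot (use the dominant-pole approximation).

Forward path: (31.9 + 3.6s)·4.2/(s(s+2)). The closed-loop characteristic equation is s² + (2 + 4.2·3.6)s + 4.2·31.9 = 0.
That is s² + 17.12s + 134 = 0, so ω_n = 11.57 rad/s and ζ = 17.12/(2·11.57) = 0.7395.
%OS = 100·exp(−πζ/√(1−ζ²)) = 3.17%.

3.17%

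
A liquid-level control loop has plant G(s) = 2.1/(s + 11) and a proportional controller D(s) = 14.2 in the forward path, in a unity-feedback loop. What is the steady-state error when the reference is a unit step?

0.269

The loop is type 0. Static position error constant K_pos = D(0)·G(0) = 14.2·0.1909 = 2.711.
Steady-state error to a unit step: e_ss = 1/(1+K_pos) = 1/3.711 = 0.269.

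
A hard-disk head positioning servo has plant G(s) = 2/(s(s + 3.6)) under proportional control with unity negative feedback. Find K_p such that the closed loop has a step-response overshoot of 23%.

K_p = 9.02

From %OS = 100·exp(−πζ/√(1−ζ²)) = 23%, ζ = −ln(0.23)/√(π²+ln²(0.23)) = 0.4237.
Characteristic equation s² + 3.6s + 2K_p = 0 gives ζ = 3.6/(2√(2K_p)).
Setting ζ = 0.4237: √(2K_p) = 3.6/(2·0.4237) = 4.248, so K_p = 18.04/2 = 9.02.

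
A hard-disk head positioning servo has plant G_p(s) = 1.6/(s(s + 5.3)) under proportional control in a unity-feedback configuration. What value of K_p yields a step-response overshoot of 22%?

From %OS = 100·exp(−πζ/√(1−ζ²)) = 22%, ζ = −ln(0.22)/√(π²+ln²(0.22)) = 0.4342.
Characteristic equation s² + 5.3s + 1.6K_p = 0 gives ζ = 5.3/(2√(1.6K_p)).
Setting ζ = 0.4342: √(1.6K_p) = 5.3/(2·0.4342) = 6.104, so K_p = 37.25/1.6 = 23.3.

K_p = 23.3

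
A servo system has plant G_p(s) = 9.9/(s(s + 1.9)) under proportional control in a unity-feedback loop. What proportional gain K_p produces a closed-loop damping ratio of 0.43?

K_p = 0.493

Closed-loop characteristic equation: s² + 1.9s + K_p·9.9 = 0.
So ω_n = √(9.9K_p) and 2ζω_n = 1.9, giving ζ = 1.9/(2√(9.9K_p)).
Setting ζ = 0.43: √(9.9K_p) = 1.9/(2·0.43) = 2.209, so K_p = 4.881/9.9 = 0.493.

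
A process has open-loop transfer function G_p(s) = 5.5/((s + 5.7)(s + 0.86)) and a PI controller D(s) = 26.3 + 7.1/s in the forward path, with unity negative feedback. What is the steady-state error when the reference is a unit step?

0

The open loop D(s)G_p(s) has a pole at the origin (type 1), so the static position error constant is infinite and e_ss = 1/(1+∞) = 0.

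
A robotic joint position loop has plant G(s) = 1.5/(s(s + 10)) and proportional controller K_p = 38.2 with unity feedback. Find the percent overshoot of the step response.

Closed-loop characteristic equation: s² + 10s + 57.3 = 0, so ω_n = 7.57 rad/s and ζ = 10/(2·7.57) = 0.6605.
%OS = 100·exp(−πζ/√(1−ζ²)) = 100·exp(−π·0.6605/√0.5637) = 6.3%.

6.3%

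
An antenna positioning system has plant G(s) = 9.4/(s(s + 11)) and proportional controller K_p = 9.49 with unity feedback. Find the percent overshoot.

10.5%

From 1 + K_pG(s) = 0: s² + 11s + 89.21 = 0 ⇒ ω_n = 9.445, ζ = 0.5823.
%OS = 100·exp(−πζ/√(1−ζ²)) = 100·exp(−π·0.5823/√0.6609) = 10.5%.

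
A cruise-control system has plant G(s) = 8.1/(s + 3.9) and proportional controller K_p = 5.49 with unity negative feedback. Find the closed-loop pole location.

Closed-loop transfer function: T(s) = K_p·G(s)/(1 + K_p·G(s)) = 44.47/(s + 3.9 + 44.47) = 44.47/(s + 48.37).
The closed-loop pole is at s = −48.37.

s = -48.37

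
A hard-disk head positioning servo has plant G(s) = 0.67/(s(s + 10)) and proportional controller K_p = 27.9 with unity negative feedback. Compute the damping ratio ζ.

1 + K_p·G(s) = 0 gives s² + 10s + 18.69 = 0.
So ω_n² = 18.69 ⇒ ω_n = 4.324 rad/s, and ζ = 10/(2ω_n) = 1.16.

ζ = 1.16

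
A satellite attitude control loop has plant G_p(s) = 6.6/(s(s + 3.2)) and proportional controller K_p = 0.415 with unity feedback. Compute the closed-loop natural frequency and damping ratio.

With unity feedback the closed-loop characteristic equation is s² + 3.2s + 0.415·6.6 = s² + 3.2s + 2.739 = 0.
So ω_n² = 2.739 ⇒ ω_n = 1.655 rad/s, and ζ = 3.2/(2ω_n) = 0.967.

ω_n = 1.65 rad/s, ζ = 0.967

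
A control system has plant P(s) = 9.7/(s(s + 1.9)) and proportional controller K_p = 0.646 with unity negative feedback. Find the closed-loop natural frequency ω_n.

With unity feedback the closed-loop characteristic equation is s² + 1.9s + 0.646·9.7 = s² + 1.9s + 6.266 = 0.
Matching s² + 2ζω_n s + ω_n²: ω_n = √6.266 = 2.503 rad/s and 2ζω_n = 1.9, so ζ = 1.9/(2·2.503) = 0.38.

ω_n = 2.5 rad/s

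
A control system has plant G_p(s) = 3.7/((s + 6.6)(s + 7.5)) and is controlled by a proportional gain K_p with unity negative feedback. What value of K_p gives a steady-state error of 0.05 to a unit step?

K_p = 254

Steady-state error for a unit step on this type-0 loop is 1/(1 + K_p·G_p(0)).
G_p(0) = 0.07475. Require 1/(1 + K_p·0.07475) = 0.05, so 1 + 0.07475·K_p = 20.
K_p = (20 − 1)/0.07475 = 254.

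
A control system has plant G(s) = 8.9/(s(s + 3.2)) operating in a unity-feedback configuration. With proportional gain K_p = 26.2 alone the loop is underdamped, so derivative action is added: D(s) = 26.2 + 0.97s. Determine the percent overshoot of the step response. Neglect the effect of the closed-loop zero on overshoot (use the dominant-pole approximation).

26.7%

Forward path: (26.2 + 0.97s)·8.9/(s(s+3.2)). The closed-loop characteristic equation is s² + (3.2 + 8.9·0.97)s + 8.9·26.2 = 0.
That is s² + 11.83s + 233.2 = 0, so ω_n = 15.27 rad/s and ζ = 11.83/(2·15.27) = 0.3875.
%OS = 100·exp(−πζ/√(1−ζ²)) = 26.7%.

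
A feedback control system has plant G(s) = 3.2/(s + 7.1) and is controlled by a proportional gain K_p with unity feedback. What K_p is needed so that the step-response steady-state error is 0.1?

K_p = 20

The loop is type 0, so e_ss(step) = 1/(1 + K_pos) with K_pos = K_p·G(0).
G(0) = 0.4507. Require 1/(1 + K_p·0.4507) = 0.1, so 1 + 0.4507·K_p = 10.
K_p = (10 − 1)/0.4507 = 20.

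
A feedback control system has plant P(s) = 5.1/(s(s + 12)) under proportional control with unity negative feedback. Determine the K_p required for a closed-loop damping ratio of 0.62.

Closed-loop characteristic equation: s² + 12s + K_p·5.1 = 0.
So ω_n = √(5.1K_p) and 2ζω_n = 12, giving ζ = 12/(2√(5.1K_p)).
Setting ζ = 0.62: √(5.1K_p) = 12/(2·0.62) = 9.677, so K_p = 93.65/5.1 = 18.4.

K_p = 18.4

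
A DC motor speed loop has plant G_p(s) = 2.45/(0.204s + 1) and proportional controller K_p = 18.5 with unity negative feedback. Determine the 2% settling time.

Closed loop: T(s) = K_p·G_p/(1+K_p·G_p) = 45.33/(0.204s + 1 + 45.33), with pole at s = −(1 + 45.33)/0.204 = −227.1.
τ = 1/227.1 = 0.004404 s, so 2% settling time ≈ 4τ = 0.0176 s.

T_s ≈ 0.0176 s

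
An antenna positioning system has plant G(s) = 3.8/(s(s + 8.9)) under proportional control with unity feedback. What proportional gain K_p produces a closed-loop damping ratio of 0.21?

Closed-loop characteristic equation: s² + 8.9s + K_p·3.8 = 0.
So ω_n = √(3.8K_p) and 2ζω_n = 8.9, giving ζ = 8.9/(2√(3.8K_p)).
Setting ζ = 0.21: √(3.8K_p) = 8.9/(2·0.21) = 21.19, so K_p = 449/3.8 = 118.

K_p = 118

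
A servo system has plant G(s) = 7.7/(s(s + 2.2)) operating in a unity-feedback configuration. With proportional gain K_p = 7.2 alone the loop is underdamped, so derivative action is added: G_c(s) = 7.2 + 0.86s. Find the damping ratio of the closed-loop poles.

Forward path: (7.2 + 0.86s)·7.7/(s(s+2.2)). The closed-loop characteristic equation is s² + (2.2 + 7.7·0.86)s + 7.7·7.2 = 0.
That is s² + 8.822s + 55.44 = 0, so ω_n = 7.446 rad/s and ζ = 8.822/(2·7.446) = 0.5924.

ζ = 0.592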